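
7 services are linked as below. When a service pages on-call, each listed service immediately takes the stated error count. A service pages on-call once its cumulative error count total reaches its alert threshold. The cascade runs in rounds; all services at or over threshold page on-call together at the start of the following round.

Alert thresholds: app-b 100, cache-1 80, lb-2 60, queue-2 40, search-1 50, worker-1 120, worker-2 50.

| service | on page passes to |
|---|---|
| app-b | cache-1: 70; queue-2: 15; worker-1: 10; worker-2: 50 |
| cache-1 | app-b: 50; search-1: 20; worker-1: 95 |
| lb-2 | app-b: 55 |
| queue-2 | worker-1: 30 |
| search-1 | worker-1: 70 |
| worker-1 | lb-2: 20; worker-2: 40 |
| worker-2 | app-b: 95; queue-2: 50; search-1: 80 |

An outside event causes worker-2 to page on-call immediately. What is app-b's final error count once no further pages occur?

95

Round 1 — worker-2 pages on-call (initial).
  app-b: +95 → 95 < 100
  queue-2: +50 → 50 ≥ 40
  search-1: +80 → 80 ≥ 50
Round 2 — queue-2, search-1 page on-call.
  worker-1: +30+70 → 100 < 120
No further pages.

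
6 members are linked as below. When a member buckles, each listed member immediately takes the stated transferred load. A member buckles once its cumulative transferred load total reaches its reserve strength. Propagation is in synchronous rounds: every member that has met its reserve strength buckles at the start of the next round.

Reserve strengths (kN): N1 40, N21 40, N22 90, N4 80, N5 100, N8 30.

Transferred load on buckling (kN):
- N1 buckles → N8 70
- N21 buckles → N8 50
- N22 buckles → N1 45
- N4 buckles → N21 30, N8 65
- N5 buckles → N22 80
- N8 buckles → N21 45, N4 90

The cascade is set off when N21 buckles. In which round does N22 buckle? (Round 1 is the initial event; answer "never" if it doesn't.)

never

Round 1 — N21 buckles (initial).
  N8: +50 → 50 ≥ 30
Round 2 — N8 buckles.
  N4: +90 → 90 ≥ 80
Round 3 — N4 buckles.
No further bucklings.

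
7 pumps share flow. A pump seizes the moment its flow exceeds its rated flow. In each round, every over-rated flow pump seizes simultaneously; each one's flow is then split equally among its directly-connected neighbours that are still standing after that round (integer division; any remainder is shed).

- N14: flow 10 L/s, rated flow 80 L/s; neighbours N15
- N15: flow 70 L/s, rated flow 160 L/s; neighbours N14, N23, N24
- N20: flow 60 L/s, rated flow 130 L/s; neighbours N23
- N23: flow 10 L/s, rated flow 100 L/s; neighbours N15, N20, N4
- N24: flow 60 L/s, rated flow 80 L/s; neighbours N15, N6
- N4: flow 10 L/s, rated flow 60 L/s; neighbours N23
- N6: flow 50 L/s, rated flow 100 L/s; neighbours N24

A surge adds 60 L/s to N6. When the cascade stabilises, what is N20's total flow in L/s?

125

Round 1 — N6 at 110 > 100. N6 seizes.
  N6 sheds 110 L/s to N24: 110 each.
    N24: 60+110 = 170 > 80
Round 2 — N24 seizes.
  N24 sheds 170 L/s to N15: 170 each.
    N15: 70+170 = 240 > 160
Round 3 — N15 seizes.
  N15 sheds 240 L/s to N14, N23: 120 each.
    N14: 10+120 = 130 > 80
    N23: 10+120 = 130 > 100
Round 4 — N14, N23 seize.
  N14 sheds 130 L/s: no online neighbours, lost.
  N23 sheds 130 L/s to N20, N4: 65 each.
    N20: 60+65 = 125 ≤ 130
    N4: 10+65 = 75 > 60
Round 5 — N4 seizes.
  N4 sheds 75 L/s: no online neighbours, lost.
No further seizures.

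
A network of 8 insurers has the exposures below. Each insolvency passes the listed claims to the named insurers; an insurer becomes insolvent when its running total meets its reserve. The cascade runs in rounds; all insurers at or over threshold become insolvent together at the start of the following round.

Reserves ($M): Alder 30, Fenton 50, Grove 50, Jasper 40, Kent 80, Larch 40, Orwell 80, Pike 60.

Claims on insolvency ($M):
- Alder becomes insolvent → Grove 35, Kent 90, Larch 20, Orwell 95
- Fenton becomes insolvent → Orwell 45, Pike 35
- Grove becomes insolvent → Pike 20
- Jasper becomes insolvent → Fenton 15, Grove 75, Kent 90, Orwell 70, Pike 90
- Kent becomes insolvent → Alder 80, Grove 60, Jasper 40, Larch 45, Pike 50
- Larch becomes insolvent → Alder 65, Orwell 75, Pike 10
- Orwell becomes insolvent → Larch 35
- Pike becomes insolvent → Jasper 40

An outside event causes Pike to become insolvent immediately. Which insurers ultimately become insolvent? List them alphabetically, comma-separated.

Alder, Grove, Jasper, Kent, Larch, Orwell, Pike

Round 1 — Pike becomes insolvent (initial).
  Jasper: +40 → 40 ≥ 40
Round 2 — Jasper becomes insolvent.
  Fenton: +15 → 15 < 50
  Grove: +75 → 75 ≥ 50
  Kent: +90 → 90 ≥ 80
  Orwell: +70 → 70 < 80
Round 3 — Grove, Kent become insolvent.
  Alder: +80 → 80 ≥ 30
  Larch: +45 → 45 ≥ 40
Round 4 — Alder, Larch become insolvent.
  Orwell: +95+75 → 240 ≥ 80
Round 5 — Orwell becomes insolvent.
No further insolvencies.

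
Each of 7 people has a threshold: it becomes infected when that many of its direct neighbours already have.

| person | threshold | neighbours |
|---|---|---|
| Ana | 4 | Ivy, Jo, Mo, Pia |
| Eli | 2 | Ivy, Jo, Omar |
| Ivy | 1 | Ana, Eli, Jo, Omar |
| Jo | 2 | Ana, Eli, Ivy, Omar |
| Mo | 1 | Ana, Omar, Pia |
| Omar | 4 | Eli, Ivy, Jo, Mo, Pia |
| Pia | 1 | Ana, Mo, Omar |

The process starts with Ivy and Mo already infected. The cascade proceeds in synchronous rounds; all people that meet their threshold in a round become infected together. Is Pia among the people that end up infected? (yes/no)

Round 1 — Ivy, Mo become infected (initial).
Round 2 — checking thresholds:
  Ana: 2 of 4 neighbours < 4, not yet.
  Eli: 1 of 3 neighbours < 2, not yet.
  Jo: 1 of 4 neighbours < 2, not yet.
  Omar: 2 of 5 neighbours < 4, not yet.
  Pia: 1 of 3 neighbours ≥ 1, becomes infected.
Round 3 — no new infections; cascade stops.

yes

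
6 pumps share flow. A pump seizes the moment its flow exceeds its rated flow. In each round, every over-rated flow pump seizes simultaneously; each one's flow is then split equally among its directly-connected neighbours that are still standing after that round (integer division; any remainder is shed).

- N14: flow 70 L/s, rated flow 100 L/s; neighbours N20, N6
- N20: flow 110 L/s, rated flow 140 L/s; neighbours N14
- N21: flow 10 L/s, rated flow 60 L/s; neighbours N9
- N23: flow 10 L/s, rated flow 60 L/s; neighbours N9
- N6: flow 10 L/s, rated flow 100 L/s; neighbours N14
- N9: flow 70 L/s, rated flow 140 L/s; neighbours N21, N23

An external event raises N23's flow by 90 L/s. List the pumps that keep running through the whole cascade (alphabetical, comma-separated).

Round 1 — N23 at 100 > 60. N23 seizes.
  N23 sheds 100 L/s to N9: 100 each.
    N9: 70+100 = 170 > 140
Round 2 — N9 seizes.
  N9 sheds 170 L/s to N21: 170 each.
    N21: 10+170 = 180 > 60
Round 3 — N21 seizes.
  N21 sheds 180 L/s: no online neighbours, lost.
No further seizures.

N14, N20, N6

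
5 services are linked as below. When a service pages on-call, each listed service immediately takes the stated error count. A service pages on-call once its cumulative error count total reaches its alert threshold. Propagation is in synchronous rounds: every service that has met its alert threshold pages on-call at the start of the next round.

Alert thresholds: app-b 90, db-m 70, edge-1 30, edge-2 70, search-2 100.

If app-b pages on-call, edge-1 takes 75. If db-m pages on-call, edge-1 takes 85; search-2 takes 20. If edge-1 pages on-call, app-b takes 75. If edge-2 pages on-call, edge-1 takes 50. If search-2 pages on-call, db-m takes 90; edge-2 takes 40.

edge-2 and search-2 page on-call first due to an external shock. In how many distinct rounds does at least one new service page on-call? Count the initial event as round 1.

2

Round 1 — edge-2, search-2 page on-call (initial).
  db-m: +90 → 90 ≥ 70
  edge-1: +50 → 50 ≥ 30
Round 2 — db-m, edge-1 page on-call.
  app-b: +75 → 75 < 90
No further pages.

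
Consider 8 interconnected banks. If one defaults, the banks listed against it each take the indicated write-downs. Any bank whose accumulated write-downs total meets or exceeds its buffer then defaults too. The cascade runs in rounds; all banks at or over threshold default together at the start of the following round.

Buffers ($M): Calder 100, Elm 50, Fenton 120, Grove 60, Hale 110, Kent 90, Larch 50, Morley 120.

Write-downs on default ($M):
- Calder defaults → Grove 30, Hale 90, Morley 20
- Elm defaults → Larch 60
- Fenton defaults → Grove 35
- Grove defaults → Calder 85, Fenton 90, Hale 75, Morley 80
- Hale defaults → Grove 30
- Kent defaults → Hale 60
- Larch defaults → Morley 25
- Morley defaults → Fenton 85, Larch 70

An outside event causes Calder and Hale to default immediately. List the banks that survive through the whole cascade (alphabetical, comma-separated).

Elm, Fenton, Kent, Larch, Morley

Round 1 — Calder, Hale default (initial).
  Grove: +30+30 → 60 ≥ 60
  Morley: +20 → 20 < 120
Round 2 — Grove defaults.
  Fenton: +90 → 90 < 120
  Morley: +80 → 100 < 120
No further defaults.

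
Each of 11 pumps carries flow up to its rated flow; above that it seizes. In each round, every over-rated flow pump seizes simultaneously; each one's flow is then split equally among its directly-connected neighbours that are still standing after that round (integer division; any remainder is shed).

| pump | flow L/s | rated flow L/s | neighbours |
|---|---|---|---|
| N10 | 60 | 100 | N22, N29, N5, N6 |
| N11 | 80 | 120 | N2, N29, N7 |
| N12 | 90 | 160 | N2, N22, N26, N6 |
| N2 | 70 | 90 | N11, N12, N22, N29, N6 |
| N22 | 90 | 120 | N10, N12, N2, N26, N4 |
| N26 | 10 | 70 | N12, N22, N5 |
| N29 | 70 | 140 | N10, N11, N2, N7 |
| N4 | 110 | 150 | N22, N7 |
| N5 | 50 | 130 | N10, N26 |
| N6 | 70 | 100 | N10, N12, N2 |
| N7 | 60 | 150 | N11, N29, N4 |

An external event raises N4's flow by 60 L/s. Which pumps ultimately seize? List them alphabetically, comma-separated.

N10, N12, N2, N22, N26, N4, N5, N6

Round 1 — N4 at 170 > 150. N4 seizes.
  N4 sheds 170 L/s to N22, N7: 85 each.
    N22: 90+85 = 175 > 120
    N7: 60+85 = 145 ≤ 150
Round 2 — N22 seizes.
  N22 sheds 175 L/s to N10, N12, N2, N26: 43 each (3 lost).
    N10: 60+43 = 103 > 100
    N12: 90+43 = 133 ≤ 160
    N2: 70+43 = 113 > 90
    N26: 10+43 = 53 ≤ 70
Round 3 — N10, N2 seize.
  N10 sheds 103 L/s to N29, N5, N6: 34 each (1 lost).
    N29: 70+34 = 104 ≤ 140
    N5: 50+34 = 84 ≤ 130
    N6: 70+34 = 104 > 100
  N2 sheds 113 L/s to N11, N12, N29, N6: 28 each (1 lost).
    N11: 80+28 = 108 ≤ 120
    N12: 133+28 = 161 > 160
    N29: 104+28 = 132 ≤ 140
    N6: 104+28 = 132 > 100
Round 4 — N12, N6 seize.
  N12 sheds 161 L/s to N26: 161 each.
    N26: 53+161 = 214 > 70
  N6 sheds 132 L/s: no online neighbours, lost.
Round 5 — N26 seizes.
  N26 sheds 214 L/s to N5: 214 each.
    N5: 84+214 = 298 > 130
Round 6 — N5 seizes.
  N5 sheds 298 L/s: no online neighbours, lost.
No further seizures.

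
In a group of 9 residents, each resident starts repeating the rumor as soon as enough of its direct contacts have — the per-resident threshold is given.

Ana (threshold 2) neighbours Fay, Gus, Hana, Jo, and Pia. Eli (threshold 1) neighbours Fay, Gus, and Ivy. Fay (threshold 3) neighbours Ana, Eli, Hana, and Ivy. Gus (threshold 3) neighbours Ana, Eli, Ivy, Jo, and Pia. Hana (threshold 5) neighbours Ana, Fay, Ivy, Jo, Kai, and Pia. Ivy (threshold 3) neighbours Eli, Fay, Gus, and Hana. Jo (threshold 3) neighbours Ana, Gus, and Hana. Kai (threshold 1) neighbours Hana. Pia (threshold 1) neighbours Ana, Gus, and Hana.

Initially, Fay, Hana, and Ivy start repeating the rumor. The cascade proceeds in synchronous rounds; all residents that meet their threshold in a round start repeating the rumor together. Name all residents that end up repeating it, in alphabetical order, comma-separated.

Round 1 — Fay, Hana, Ivy start repeating the rumor (initial).
Round 2 — checking thresholds:
  Ana: 2 of 5 neighbours ≥ 2, starts repeating the rumor.
  Eli: 2 of 3 neighbours ≥ 1, starts repeating the rumor.
  Gus: 1 of 5 neighbours < 3, below threshold.
  Jo: 1 of 3 neighbours < 3, below threshold.
  Kai: 1 of 1 neighbours ≥ 1, starts repeating the rumor.
  Pia: 1 of 3 neighbours ≥ 1, starts repeating the rumor.
Round 3 — checking thresholds:
  Gus: 4 of 5 neighbours ≥ 3, starts repeating the rumor.
  Jo: 2 of 3 neighbours < 3, below threshold.
Round 4 — checking thresholds:
  Jo: 3 of 3 neighbours ≥ 3, starts repeating the rumor.
Round 5 — no new spreads; cascade stops.

Ana, Eli, Fay, Gus, Hana, Ivy, Jo, Kai, Pia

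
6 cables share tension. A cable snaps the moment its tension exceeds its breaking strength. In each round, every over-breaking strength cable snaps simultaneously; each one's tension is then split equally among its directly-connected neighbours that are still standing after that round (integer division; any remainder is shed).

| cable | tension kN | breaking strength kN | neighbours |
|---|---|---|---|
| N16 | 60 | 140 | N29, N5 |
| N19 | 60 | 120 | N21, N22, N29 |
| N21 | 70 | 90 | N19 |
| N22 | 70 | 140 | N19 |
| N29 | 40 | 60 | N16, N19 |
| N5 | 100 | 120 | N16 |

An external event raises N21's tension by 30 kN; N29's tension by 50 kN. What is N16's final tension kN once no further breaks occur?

105

Round 1 — N21 at 100 > 90; N29 at 90 > 60. N21, N29 snap.
  N21 sheds 100 kN to N19: 100 each.
    N19: 60+100 = 160 > 120
  N29 sheds 90 kN to N16, N19: 45 each.
    N16: 60+45 = 105 ≤ 140
    N19: 160+45 = 205 > 120
Round 2 — N19 snaps.
  N19 sheds 205 kN to N22: 205 each.
    N22: 70+205 = 275 > 140
Round 3 — N22 snaps.
  N22 sheds 275 kN: no online neighbours, lost.
No further breaks.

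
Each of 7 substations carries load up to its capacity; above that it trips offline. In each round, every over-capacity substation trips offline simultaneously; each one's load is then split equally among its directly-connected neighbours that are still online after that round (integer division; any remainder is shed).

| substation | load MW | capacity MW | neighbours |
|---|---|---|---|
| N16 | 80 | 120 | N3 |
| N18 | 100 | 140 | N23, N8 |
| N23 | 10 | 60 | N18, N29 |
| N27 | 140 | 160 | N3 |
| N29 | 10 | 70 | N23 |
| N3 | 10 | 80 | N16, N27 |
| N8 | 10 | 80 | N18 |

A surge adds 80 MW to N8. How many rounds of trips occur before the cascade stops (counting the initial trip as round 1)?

4

Round 1 — N8 at 90 > 80. N8 trips offline.
  N8 sheds 90 MW to N18: 90 each.
    N18: 100+90 = 190 > 140
Round 2 — N18 trips offline.
  N18 sheds 190 MW to N23: 190 each.
    N23: 10+190 = 200 > 60
Round 3 — N23 trips offline.
  N23 sheds 200 MW to N29: 200 each.
    N29: 10+200 = 210 > 70
Round 4 — N29 trips offline.
  N29 sheds 210 MW: no online neighbours, lost.
No further trips.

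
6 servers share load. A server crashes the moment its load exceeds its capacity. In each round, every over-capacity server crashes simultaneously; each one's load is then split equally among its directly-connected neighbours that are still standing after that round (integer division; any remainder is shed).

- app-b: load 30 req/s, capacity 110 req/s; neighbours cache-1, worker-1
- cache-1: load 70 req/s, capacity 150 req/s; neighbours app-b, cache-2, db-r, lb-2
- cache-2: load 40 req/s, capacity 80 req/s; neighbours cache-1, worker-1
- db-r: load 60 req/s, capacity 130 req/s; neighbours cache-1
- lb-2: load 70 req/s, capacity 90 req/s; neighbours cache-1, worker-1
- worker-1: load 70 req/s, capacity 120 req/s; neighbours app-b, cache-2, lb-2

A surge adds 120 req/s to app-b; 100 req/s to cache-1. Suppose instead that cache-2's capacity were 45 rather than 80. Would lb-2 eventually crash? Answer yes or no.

yes

With cache-2's capacity at 45:
Round 1 — app-b at 150 > 110; cache-1 at 170 > 150. app-b, cache-1 crash.
  app-b sheds 150 req/s to worker-1: 150 each.
    worker-1: 70+150 = 220 > 120
  cache-1 sheds 170 req/s to cache-2, db-r, lb-2: 56 each (2 lost).
    cache-2: 40+56 = 96 > 45
    db-r: 60+56 = 116 ≤ 130
    lb-2: 70+56 = 126 > 90
Round 2 — cache-2, lb-2, worker-1 crash.
  cache-2 sheds 96 req/s: no online neighbours, lost.
  lb-2 sheds 126 req/s: no online neighbours, lost.
  worker-1 sheds 220 req/s: no online neighbours, lost.
No further crashes.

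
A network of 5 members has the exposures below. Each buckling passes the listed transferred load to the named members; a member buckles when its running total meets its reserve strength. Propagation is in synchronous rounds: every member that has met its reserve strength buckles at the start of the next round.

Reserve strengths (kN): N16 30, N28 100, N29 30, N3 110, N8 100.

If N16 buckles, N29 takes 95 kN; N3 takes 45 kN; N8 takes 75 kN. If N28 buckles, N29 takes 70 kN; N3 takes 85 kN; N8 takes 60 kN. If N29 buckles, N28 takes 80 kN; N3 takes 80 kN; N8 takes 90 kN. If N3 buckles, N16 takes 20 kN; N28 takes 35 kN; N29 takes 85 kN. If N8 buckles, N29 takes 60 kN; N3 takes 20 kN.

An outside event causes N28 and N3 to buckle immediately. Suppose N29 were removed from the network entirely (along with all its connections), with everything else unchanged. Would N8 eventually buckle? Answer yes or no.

With N29 removed:
Round 1 — N28, N3 buckle (initial).
  N16: +20 → 20 < 30
  N8: +60 → 60 < 100
No further bucklings.

no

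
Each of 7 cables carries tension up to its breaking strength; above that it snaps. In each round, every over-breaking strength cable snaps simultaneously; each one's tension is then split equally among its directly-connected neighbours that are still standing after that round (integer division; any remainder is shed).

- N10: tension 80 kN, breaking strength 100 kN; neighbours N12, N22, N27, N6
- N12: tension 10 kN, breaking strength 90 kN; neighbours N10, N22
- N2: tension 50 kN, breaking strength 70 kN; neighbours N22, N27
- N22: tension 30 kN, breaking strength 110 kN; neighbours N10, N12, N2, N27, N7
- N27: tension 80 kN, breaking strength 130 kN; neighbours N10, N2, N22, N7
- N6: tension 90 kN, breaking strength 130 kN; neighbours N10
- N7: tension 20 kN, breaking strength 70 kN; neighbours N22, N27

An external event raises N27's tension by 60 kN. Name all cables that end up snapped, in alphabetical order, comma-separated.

Round 1 — N27 at 140 > 130. N27 snaps.
  N27 sheds 140 kN to N10, N2, N22, N7: 35 each.
    N10: 80+35 = 115 > 100
    N2: 50+35 = 85 > 70
    N22: 30+35 = 65 ≤ 110
    N7: 20+35 = 55 ≤ 70
Round 2 — N10, N2 snap.
  N10 sheds 115 kN to N12, N22, N6: 38 each (1 lost).
    N12: 10+38 = 48 ≤ 90
    N22: 65+38 = 103 ≤ 110
    N6: 90+38 = 128 ≤ 130
  N2 sheds 85 kN to N22: 85 each.
    N22: 103+85 = 188 > 110
Round 3 — N22 snaps.
  N22 sheds 188 kN to N12, N7: 94 each.
    N12: 48+94 = 142 > 90
    N7: 55+94 = 149 > 70
Round 4 — N12, N7 snap.
  N12 sheds 142 kN: no online neighbours, lost.
  N7 sheds 149 kN: no online neighbours, lost.
No further breaks.

N10, N12, N2, N22, N27, N7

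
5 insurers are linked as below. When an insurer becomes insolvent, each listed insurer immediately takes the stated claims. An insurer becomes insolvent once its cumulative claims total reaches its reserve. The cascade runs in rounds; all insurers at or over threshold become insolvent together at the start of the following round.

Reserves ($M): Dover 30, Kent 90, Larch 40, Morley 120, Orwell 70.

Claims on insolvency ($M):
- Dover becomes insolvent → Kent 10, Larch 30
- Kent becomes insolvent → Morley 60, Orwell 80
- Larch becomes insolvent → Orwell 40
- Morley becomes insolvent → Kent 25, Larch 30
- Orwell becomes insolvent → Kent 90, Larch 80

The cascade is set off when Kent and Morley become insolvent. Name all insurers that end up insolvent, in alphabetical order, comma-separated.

Kent, Larch, Morley, Orwell

Round 1 — Kent, Morley become insolvent (initial).
  Larch: +30 → 30 < 40
  Orwell: +80 → 80 ≥ 70
Round 2 — Orwell becomes insolvent.
  Larch: +80 → 110 ≥ 40
Round 3 — Larch becomes insolvent.
No further insolvencies.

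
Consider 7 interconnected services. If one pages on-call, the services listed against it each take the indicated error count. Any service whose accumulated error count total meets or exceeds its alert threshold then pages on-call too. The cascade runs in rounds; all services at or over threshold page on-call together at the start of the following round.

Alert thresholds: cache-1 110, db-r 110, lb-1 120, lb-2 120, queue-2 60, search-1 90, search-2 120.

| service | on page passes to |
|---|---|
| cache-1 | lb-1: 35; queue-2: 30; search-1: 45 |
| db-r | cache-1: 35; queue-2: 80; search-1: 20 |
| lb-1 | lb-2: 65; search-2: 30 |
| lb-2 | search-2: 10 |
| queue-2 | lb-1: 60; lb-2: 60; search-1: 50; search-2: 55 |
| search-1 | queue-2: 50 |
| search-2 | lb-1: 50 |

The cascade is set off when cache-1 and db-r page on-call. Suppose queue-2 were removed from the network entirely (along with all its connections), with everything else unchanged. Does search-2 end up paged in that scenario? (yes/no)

no

With queue-2 removed:
Round 1 — cache-1, db-r page on-call (initial).
  lb-1: +35 → 35 < 120
  search-1: +45+20 → 65 < 90
No further pages.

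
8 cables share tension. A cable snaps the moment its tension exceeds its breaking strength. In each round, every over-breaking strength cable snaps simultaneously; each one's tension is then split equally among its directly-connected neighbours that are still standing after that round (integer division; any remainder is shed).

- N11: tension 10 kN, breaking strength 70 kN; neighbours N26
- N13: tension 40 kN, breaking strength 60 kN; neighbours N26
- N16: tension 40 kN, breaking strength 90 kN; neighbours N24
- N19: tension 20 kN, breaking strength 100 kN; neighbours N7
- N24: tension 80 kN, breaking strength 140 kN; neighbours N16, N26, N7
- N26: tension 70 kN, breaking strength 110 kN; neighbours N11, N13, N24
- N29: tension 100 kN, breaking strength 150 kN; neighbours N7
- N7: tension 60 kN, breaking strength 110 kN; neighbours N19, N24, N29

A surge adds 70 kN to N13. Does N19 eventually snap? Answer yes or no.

no

Round 1 — N13 at 110 > 60. N13 snaps.
  N13 sheds 110 kN to N26: 110 each.
    N26: 70+110 = 180 > 110
Round 2 — N26 snaps.
  N26 sheds 180 kN to N11, N24: 90 each.
    N11: 10+90 = 100 > 70
    N24: 80+90 = 170 > 140
Round 3 — N11, N24 snap.
  N11 sheds 100 kN: no online neighbours, lost.
  N24 sheds 170 kN to N16, N7: 85 each.
    N16: 40+85 = 125 > 90
    N7: 60+85 = 145 > 110
Round 4 — N16, N7 snap.
  N16 sheds 125 kN: no online neighbours, lost.
  N7 sheds 145 kN to N19, N29: 72 each (1 lost).
    N19: 20+72 = 92 ≤ 100
    N29: 100+72 = 172 > 150
Round 5 — N29 snaps.
  N29 sheds 172 kN: no online neighbours, lost.
No further breaks.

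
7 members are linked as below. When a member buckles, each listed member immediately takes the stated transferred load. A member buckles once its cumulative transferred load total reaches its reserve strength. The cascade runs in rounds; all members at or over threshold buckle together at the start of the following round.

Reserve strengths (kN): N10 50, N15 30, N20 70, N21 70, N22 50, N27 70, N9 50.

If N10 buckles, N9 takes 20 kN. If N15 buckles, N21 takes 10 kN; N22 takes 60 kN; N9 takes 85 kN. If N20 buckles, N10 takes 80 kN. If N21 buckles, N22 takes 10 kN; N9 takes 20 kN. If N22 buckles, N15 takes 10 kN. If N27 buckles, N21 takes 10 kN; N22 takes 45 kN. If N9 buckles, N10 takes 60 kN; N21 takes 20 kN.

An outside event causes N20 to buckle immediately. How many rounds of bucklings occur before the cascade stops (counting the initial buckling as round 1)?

Round 1 — N20 buckles (initial).
  N10: +80 → 80 ≥ 50
Round 2 — N10 buckles.
  N9: +20 → 20 < 50
No further bucklings.

2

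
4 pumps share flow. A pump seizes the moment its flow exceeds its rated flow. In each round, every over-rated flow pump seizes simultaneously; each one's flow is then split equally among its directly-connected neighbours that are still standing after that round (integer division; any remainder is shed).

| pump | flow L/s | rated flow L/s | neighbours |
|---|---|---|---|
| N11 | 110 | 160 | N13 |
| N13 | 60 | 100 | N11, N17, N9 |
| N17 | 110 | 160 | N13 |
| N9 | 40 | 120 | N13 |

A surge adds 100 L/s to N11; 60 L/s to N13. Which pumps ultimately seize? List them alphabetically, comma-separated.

N11, N13, N17

Round 1 — N11 at 210 > 160; N13 at 120 > 100. N11, N13 seize.
  N11 sheds 210 L/s: no online neighbours, lost.
  N13 sheds 120 L/s to N17, N9: 60 each.
    N17: 110+60 = 170 > 160
    N9: 40+60 = 100 ≤ 120
Round 2 — N17 seizes.
  N17 sheds 170 L/s: no online neighbours, lost.
No further seizures.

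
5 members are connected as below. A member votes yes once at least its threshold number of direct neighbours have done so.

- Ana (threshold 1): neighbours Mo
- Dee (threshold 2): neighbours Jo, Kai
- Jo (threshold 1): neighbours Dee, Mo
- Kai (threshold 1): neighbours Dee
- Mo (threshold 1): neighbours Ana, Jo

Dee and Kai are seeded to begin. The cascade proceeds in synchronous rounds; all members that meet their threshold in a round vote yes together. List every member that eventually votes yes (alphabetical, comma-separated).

Ana, Dee, Jo, Kai, Mo

Round 1 — Dee, Kai vote yes (initial).
Round 2 — checking thresholds:
  Jo: 1 of 2 neighbours ≥ 1, votes yes.
Round 3 — checking thresholds:
  Mo: 1 of 2 neighbours ≥ 1, votes yes.
Round 4 — checking thresholds:
  Ana: 1 of 1 neighbours ≥ 1, votes yes.
Round 5 — no new yes votes; cascade stops.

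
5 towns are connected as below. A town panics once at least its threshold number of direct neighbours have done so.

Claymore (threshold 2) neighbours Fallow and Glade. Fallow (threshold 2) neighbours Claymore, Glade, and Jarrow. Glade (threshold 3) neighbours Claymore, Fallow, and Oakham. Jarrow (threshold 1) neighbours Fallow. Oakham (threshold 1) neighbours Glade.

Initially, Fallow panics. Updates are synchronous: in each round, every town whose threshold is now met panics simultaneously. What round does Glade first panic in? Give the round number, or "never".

never

Round 1 — Fallow panics (initial).
Round 2 — checking thresholds:
  Claymore: 1 of 2 neighbours < 2, holds.
  Glade: 1 of 3 neighbours < 3, holds.
  Jarrow: 1 of 1 neighbours ≥ 1, panics.
Round 3 — no new panics; cascade stops.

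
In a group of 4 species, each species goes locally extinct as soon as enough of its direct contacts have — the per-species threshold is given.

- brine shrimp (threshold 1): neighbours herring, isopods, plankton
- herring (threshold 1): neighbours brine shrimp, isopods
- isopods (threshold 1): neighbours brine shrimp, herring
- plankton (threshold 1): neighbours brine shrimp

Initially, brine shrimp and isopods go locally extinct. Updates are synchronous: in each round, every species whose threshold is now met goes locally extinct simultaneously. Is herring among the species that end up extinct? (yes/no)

yes

Round 1 — brine shrimp, isopods go locally extinct (initial).
Round 2 — checking thresholds:
  herring: 2 of 2 neighbours ≥ 1, goes locally extinct.
  plankton: 1 of 1 neighbours ≥ 1, goes locally extinct.
Round 3 — no new extinctions; cascade stops.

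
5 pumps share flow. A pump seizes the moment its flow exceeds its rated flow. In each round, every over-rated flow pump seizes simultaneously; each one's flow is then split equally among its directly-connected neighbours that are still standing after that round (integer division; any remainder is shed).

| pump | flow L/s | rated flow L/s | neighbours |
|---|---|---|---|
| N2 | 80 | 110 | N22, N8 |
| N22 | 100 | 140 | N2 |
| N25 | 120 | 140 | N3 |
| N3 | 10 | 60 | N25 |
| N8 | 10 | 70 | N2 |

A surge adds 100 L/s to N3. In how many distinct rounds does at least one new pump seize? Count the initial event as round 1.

2

Round 1 — N3 at 110 > 60. N3 seizes.
  N3 sheds 110 L/s to N25: 110 each.
    N25: 120+110 = 230 > 140
Round 2 — N25 seizes.
  N25 sheds 230 L/s: no online neighbours, lost.
No further seizures.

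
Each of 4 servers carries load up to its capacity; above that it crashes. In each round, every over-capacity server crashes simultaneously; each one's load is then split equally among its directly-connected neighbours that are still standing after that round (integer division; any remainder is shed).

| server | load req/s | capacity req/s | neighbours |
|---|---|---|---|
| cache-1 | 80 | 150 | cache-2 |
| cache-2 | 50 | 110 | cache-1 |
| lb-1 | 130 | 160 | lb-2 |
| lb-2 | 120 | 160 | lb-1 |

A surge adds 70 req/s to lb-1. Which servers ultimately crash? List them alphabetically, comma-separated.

Round 1 — lb-1 at 200 > 160. lb-1 crashes.
  lb-1 sheds 200 req/s to lb-2: 200 each.
    lb-2: 120+200 = 320 > 160
Round 2 — lb-2 crashes.
  lb-2 sheds 320 req/s: no online neighbours, lost.
No further crashes.

lb-1, lb-2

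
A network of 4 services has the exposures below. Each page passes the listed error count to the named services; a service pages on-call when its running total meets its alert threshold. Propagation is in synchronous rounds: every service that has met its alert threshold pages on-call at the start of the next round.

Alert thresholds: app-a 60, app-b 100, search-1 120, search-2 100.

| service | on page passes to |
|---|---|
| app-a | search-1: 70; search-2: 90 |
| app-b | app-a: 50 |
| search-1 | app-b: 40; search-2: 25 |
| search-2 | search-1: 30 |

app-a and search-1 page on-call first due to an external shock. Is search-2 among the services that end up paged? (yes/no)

yes

Round 1 — app-a, search-1 page on-call (initial).
  app-b: +40 → 40 < 100
  search-2: +90+25 → 115 ≥ 100
Round 2 — search-2 pages on-call.
No further pages.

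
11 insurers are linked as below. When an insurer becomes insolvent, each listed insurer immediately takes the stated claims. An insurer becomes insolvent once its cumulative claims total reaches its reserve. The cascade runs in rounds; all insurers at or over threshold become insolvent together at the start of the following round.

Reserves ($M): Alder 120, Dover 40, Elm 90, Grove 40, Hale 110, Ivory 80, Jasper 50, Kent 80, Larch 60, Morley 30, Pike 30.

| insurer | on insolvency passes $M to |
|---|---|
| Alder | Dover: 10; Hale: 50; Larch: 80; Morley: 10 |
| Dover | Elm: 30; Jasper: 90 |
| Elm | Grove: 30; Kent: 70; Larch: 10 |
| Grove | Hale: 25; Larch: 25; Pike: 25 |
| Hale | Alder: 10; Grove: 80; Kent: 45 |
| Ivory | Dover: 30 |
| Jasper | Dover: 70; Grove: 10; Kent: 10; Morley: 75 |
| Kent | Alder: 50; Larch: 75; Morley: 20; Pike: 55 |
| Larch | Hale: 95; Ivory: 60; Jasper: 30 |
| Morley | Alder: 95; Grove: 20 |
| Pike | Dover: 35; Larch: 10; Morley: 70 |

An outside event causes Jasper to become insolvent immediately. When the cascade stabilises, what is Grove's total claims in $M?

Round 1 — Jasper becomes insolvent (initial).
  Dover: +70 → 70 ≥ 40
  Grove: +10 → 10 < 40
  Kent: +10 → 10 < 80
  Morley: +75 → 75 ≥ 30
Round 2 — Dover, Morley become insolvent.
  Alder: +95 → 95 < 120
  Elm: +30 → 30 < 90
  Grove: +20 → 30 < 40
No further insolvencies.

30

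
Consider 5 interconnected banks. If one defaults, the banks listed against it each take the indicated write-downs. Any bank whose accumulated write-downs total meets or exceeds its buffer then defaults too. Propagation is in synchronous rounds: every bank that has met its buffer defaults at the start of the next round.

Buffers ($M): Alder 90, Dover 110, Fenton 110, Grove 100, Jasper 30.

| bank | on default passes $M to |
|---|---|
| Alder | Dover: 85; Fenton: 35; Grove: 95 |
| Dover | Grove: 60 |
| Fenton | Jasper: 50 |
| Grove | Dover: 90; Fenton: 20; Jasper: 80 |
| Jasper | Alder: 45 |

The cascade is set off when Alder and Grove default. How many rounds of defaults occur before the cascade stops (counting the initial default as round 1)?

2

Round 1 — Alder, Grove default (initial).
  Dover: +85+90 → 175 ≥ 110
  Fenton: +35+20 → 55 < 110
  Jasper: +80 → 80 ≥ 30
Round 2 — Dover, Jasper default.
No further defaults.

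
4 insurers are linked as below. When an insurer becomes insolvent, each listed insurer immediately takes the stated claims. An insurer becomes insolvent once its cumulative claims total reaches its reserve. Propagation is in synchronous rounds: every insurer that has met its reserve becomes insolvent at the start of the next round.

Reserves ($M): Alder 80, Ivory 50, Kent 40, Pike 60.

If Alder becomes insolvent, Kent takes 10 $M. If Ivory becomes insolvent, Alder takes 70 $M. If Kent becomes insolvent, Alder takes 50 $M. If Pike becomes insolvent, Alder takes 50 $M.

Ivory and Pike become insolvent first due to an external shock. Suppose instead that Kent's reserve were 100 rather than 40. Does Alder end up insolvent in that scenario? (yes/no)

With Kent's reserve at 100:
Round 1 — Ivory, Pike become insolvent (initial).
  Alder: +70+50 → 120 ≥ 80
Round 2 — Alder becomes insolvent.
  Kent: +10 → 10 < 100
No further insolvencies.

yes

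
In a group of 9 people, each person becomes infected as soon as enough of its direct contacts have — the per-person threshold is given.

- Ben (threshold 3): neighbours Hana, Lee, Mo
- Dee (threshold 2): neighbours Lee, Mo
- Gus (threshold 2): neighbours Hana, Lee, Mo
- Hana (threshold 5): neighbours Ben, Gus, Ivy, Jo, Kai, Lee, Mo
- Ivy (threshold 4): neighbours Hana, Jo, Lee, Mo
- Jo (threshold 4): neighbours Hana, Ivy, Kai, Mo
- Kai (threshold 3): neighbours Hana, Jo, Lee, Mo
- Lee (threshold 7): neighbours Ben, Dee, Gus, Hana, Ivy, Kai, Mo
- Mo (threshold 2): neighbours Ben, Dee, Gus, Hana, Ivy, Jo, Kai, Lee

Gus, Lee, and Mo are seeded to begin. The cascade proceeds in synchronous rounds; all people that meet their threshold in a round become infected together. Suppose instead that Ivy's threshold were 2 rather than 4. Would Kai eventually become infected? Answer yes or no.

no

With Ivy's threshold at 2:
Round 1 — Gus, Lee, Mo become infected (initial).
Round 2 — checking thresholds:
  Ben: 2 of 3 neighbours < 3, not yet.
  Dee: 2 of 2 neighbours ≥ 2, becomes infected.
  Hana: 3 of 7 neighbours < 5, not yet.
  Ivy: 2 of 4 neighbours ≥ 2, becomes infected.
  Jo: 1 of 4 neighbours < 4, not yet.
  Kai: 2 of 4 neighbours < 3, not yet.
Round 3 — no new infections; cascade stops.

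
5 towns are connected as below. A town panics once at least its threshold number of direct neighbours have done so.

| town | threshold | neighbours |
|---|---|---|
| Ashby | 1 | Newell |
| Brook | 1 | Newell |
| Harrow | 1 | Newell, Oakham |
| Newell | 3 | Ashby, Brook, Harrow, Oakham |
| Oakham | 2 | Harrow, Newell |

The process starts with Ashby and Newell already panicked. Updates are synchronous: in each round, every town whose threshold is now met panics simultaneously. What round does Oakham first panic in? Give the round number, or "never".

Round 1 — Ashby, Newell panic (initial).
Round 2 — checking thresholds:
  Brook: 1 of 1 neighbours ≥ 1, panics.
  Harrow: 1 of 2 neighbours ≥ 1, panics.
  Oakham: 1 of 2 neighbours < 2, below threshold.
Round 3 — checking thresholds:
  Oakham: 2 of 2 neighbours ≥ 2, panics.
Round 4 — no new panics; cascade stops.

3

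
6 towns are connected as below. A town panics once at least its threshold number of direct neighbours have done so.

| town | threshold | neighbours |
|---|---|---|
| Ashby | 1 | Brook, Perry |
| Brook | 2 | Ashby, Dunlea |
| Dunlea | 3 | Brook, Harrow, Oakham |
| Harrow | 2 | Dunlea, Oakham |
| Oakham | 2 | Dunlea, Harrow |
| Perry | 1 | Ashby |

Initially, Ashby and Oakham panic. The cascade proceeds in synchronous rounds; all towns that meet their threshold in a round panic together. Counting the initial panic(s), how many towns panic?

3

Round 1 — Ashby, Oakham panic (initial).
Round 2 — checking thresholds:
  Brook: 1 of 2 neighbours < 2, below threshold.
  Dunlea: 1 of 3 neighbours < 3, below threshold.
  Harrow: 1 of 2 neighbours < 2, below threshold.
  Perry: 1 of 1 neighbours ≥ 1, panics.
Round 3 — no new panics; cascade stops.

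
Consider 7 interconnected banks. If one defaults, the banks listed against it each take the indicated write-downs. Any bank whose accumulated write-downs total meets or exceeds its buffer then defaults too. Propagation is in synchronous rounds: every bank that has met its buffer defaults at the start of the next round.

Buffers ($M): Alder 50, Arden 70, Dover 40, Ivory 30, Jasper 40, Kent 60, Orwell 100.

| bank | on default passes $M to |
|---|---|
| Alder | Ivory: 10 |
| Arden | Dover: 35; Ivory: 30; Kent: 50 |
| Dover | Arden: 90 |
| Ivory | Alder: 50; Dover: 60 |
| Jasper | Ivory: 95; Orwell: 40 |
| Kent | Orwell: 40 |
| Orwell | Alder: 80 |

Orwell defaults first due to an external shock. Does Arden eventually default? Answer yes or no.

Round 1 — Orwell defaults (initial).
  Alder: +80 → 80 ≥ 50
Round 2 — Alder defaults.
  Ivory: +10 → 10 < 30
No further defaults.

no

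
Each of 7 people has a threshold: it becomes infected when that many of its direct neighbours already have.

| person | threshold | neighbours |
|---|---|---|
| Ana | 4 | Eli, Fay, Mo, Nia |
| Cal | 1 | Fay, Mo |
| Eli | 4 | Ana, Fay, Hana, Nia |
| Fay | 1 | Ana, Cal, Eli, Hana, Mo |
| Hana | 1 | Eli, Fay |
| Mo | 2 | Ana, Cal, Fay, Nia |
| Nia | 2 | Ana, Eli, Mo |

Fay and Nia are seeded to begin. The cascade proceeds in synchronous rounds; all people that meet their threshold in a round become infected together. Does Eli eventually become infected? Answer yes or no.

no

Round 1 — Fay, Nia become infected (initial).
Round 2 — checking thresholds:
  Ana: 2 of 4 neighbours < 4, below threshold.
  Cal: 1 of 2 neighbours ≥ 1, becomes infected.
  Eli: 2 of 4 neighbours < 4, below threshold.
  Hana: 1 of 2 neighbours ≥ 1, becomes infected.
  Mo: 2 of 4 neighbours ≥ 2, becomes infected.
Round 3 — no new infections; cascade stops.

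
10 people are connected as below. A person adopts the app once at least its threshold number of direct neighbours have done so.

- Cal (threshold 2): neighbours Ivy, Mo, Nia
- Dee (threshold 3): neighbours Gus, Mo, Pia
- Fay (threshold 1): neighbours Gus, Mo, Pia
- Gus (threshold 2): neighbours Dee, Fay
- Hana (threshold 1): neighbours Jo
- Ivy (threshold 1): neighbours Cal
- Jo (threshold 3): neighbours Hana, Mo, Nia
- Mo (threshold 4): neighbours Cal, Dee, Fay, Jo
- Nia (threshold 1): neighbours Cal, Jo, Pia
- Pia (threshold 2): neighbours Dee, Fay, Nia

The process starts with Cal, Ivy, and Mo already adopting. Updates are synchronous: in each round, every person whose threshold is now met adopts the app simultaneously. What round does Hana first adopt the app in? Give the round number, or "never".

Round 1 — Cal, Ivy, Mo adopt the app (initial).
Round 2 — checking thresholds:
  Dee: 1 of 3 neighbours < 3, below threshold.
  Fay: 1 of 3 neighbours ≥ 1, adopts the app.
  Jo: 1 of 3 neighbours < 3, below threshold.
  Nia: 1 of 3 neighbours ≥ 1, adopts the app.
Round 3 — checking thresholds:
  Dee: 1 of 3 neighbours < 3, below threshold.
  Gus: 1 of 2 neighbours < 2, below threshold.
  Jo: 2 of 3 neighbours < 3, below threshold.
  Pia: 2 of 3 neighbours ≥ 2, adopts the app.
Round 4 — no new adoptions; cascade stops.

never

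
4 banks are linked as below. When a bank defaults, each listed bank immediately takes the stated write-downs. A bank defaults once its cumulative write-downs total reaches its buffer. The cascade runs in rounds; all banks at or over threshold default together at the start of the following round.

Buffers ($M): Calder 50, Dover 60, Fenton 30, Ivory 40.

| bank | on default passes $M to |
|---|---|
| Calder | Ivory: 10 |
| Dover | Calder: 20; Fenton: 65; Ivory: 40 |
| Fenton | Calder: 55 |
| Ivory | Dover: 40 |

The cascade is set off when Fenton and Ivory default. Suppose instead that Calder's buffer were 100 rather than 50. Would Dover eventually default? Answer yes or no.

With Calder's buffer at 100:
Round 1 — Fenton, Ivory default (initial).
  Calder: +55 → 55 < 100
  Dover: +40 → 40 < 60
No further defaults.

no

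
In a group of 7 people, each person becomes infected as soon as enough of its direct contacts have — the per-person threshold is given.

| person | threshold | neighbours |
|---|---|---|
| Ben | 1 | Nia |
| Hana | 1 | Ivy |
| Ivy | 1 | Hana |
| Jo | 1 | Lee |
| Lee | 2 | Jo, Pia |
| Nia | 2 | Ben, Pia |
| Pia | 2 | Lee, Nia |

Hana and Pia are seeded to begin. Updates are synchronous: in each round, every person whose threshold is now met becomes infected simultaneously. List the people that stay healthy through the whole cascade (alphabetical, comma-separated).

Round 1 — Hana, Pia become infected (initial).
Round 2 — checking thresholds:
  Ivy: 1 of 1 neighbours ≥ 1, becomes infected.
  Lee: 1 of 2 neighbours < 2, below threshold.
  Nia: 1 of 2 neighbours < 2, below threshold.
Round 3 — no new infections; cascade stops.

Ben, Jo, Lee, Nia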